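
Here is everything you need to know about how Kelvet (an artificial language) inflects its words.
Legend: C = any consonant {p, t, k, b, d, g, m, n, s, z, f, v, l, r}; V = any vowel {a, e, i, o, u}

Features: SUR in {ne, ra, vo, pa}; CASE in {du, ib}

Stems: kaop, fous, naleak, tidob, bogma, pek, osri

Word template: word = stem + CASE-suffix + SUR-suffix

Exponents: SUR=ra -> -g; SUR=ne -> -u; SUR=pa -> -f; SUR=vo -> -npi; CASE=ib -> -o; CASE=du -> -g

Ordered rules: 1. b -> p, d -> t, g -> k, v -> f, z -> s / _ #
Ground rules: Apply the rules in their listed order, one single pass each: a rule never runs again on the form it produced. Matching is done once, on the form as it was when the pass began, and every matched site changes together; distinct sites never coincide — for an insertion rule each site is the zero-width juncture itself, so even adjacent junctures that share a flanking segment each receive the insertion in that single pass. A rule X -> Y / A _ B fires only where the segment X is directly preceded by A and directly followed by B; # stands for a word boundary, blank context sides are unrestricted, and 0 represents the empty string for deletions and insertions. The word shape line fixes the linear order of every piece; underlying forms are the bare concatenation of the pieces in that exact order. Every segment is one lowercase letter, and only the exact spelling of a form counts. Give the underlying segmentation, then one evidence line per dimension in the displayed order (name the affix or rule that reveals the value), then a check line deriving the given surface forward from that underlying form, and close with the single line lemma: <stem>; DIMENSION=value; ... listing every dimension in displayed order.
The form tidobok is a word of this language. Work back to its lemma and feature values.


underlying: tidob-o-g
SUR=ra - signalled by the affix -g
CASE=ib - signalled by the affix -o
check: tidobog -> tidobok
lemma: tidob; SUR=ra; CASE=ib


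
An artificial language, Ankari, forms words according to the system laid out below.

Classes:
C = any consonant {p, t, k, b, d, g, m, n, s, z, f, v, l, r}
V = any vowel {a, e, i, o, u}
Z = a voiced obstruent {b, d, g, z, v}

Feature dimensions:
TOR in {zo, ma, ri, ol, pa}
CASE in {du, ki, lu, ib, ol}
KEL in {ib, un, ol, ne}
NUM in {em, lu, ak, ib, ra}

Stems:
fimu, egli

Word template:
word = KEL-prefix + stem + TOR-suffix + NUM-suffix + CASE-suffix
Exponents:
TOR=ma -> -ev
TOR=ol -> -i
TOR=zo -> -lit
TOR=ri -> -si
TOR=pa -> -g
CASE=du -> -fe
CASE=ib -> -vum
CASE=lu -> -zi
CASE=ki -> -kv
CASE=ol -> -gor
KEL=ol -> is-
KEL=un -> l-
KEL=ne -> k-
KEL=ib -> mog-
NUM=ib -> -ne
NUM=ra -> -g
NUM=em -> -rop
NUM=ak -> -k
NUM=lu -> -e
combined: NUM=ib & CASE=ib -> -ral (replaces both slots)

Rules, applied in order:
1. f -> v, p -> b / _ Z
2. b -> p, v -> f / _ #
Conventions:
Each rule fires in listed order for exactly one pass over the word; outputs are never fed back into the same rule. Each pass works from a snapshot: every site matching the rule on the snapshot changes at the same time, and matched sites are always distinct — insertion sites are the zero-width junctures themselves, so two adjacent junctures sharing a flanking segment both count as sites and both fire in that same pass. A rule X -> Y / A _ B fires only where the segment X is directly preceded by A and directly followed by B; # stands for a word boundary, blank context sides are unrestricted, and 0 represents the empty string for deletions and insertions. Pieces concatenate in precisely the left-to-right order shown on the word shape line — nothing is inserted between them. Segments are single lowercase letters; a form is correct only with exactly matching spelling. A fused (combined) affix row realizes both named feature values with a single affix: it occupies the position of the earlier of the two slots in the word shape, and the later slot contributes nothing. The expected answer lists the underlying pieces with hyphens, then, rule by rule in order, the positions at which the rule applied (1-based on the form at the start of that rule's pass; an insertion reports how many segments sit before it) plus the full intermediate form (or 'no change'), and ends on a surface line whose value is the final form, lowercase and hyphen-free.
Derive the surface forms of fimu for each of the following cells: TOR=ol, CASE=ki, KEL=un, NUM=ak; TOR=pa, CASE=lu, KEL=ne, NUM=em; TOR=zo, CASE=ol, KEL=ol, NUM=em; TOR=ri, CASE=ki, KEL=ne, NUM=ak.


cell TOR=ol, CASE=ki, KEL=un, NUM=ak:
underlying: l-fimu-i-k-kv
1. f -> v, p -> b / _ Z: no change
2. b -> p, v -> f / _ #: fires at position(s) 9: lfimuikkf
surface: lfimuikkf

cell TOR=pa, CASE=lu, KEL=ne, NUM=em:
underlying: k-fimu-g-rop-zi
1. f -> v, p -> b / _ Z: fires at position(s) 9: kfimugrobzi
2. b -> p, v -> f / _ #: no change
surface: kfimugrobzi

cell TOR=zo, CASE=ol, KEL=ol, NUM=em:
underlying: is-fimu-lit-rop-gor
1. f -> v, p -> b / _ Z: fires at position(s) 12: isfimulitrobgor
2. b -> p, v -> f / _ #: no change
surface: isfimulitrobgor

cell TOR=ri, CASE=ki, KEL=ne, NUM=ak:
underlying: k-fimu-si-k-kv
1. f -> v, p -> b / _ Z: no change
2. b -> p, v -> f / _ #: fires at position(s) 10: kfimusikkf
surface: kfimusikkf


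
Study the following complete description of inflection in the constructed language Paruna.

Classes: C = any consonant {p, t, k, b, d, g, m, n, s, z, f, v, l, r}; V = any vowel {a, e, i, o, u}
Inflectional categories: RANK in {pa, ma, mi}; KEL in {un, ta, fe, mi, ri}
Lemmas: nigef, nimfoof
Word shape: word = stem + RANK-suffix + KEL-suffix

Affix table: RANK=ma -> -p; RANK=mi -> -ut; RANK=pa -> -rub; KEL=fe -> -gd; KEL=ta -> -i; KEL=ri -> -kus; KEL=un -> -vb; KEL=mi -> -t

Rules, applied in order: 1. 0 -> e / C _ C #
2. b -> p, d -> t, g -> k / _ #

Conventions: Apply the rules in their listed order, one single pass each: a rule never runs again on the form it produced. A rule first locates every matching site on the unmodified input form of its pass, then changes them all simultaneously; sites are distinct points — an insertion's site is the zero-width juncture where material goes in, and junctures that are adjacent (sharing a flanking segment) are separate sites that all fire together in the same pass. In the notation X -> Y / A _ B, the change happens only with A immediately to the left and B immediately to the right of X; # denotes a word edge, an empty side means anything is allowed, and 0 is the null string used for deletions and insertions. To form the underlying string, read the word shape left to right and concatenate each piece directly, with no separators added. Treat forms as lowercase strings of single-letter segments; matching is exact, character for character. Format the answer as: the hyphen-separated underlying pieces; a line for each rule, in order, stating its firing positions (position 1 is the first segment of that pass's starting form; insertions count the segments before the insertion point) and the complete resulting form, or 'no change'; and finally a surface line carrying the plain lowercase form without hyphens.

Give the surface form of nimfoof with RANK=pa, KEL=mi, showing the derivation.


underlying: nimfoof-rub-t
1. 0 -> e / C _ C #: inserts after position(s) 10: nimfoofrubet
2. b -> p, d -> t, g -> k / _ #: no change
surface: nimfoofrubet


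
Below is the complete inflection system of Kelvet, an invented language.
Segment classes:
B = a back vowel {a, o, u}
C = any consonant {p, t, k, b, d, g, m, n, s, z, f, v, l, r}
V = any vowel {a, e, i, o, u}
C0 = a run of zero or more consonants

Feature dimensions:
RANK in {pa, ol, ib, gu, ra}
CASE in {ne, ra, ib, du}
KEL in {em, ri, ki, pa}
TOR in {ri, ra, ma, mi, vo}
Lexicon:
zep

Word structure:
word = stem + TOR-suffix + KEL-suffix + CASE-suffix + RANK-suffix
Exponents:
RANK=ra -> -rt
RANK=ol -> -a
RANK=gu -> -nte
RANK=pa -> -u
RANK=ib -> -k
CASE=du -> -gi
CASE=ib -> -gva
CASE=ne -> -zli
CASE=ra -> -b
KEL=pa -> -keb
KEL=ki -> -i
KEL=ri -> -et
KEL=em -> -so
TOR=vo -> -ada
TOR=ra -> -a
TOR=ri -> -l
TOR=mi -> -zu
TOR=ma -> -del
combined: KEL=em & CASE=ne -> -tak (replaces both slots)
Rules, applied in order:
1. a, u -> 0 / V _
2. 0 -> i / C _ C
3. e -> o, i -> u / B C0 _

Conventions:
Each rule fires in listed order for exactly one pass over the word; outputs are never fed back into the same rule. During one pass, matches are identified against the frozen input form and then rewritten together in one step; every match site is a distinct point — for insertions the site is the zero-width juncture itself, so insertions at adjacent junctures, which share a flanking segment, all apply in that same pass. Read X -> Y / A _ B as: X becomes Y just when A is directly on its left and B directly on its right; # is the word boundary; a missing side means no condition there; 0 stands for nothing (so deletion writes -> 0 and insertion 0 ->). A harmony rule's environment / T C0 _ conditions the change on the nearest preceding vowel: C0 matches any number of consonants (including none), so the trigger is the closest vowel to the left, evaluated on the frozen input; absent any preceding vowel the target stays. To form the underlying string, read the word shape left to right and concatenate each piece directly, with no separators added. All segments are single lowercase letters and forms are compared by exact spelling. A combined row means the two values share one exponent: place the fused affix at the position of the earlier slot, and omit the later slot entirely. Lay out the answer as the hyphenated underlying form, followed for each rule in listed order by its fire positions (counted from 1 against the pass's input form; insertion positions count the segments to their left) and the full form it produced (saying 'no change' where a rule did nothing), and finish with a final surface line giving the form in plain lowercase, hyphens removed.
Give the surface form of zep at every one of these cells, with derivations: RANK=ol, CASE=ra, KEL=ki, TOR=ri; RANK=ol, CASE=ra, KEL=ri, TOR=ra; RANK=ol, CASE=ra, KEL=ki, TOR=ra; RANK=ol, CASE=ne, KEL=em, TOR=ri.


cell RANK=ol, CASE=ra, KEL=ki, TOR=ri:
underlying: zep-l-i-b-a
1. a, u -> 0 / V _: no change
2. 0 -> i / C _ C: inserts after position(s) 3: zepiliba
3. e -> o, i -> u / B C0 _: no change
surface: zepiliba

cell RANK=ol, CASE=ra, KEL=ri, TOR=ra:
underlying: zep-a-et-b-a
1. a, u -> 0 / V _: no change
2. 0 -> i / C _ C: inserts after position(s) 6: zepaetiba
3. e -> o, i -> u / B C0 _: fires at position(s) 5: zepaotiba
surface: zepaotiba

cell RANK=ol, CASE=ra, KEL=ki, TOR=ra:
underlying: zep-a-i-b-a
1. a, u -> 0 / V _: no change
2. 0 -> i / C _ C: no change
3. e -> o, i -> u / B C0 _: fires at position(s) 5: zepauba
surface: zepauba

cell RANK=ol, CASE=ne, KEL=em, TOR=ri:
underlying: zep-l-tak-a
1. a, u -> 0 / V _: no change
2. 0 -> i / C _ C: inserts after position(s) 3, 4: zepilitaka
3. e -> o, i -> u / B C0 _: no change
surface: zepilitaka


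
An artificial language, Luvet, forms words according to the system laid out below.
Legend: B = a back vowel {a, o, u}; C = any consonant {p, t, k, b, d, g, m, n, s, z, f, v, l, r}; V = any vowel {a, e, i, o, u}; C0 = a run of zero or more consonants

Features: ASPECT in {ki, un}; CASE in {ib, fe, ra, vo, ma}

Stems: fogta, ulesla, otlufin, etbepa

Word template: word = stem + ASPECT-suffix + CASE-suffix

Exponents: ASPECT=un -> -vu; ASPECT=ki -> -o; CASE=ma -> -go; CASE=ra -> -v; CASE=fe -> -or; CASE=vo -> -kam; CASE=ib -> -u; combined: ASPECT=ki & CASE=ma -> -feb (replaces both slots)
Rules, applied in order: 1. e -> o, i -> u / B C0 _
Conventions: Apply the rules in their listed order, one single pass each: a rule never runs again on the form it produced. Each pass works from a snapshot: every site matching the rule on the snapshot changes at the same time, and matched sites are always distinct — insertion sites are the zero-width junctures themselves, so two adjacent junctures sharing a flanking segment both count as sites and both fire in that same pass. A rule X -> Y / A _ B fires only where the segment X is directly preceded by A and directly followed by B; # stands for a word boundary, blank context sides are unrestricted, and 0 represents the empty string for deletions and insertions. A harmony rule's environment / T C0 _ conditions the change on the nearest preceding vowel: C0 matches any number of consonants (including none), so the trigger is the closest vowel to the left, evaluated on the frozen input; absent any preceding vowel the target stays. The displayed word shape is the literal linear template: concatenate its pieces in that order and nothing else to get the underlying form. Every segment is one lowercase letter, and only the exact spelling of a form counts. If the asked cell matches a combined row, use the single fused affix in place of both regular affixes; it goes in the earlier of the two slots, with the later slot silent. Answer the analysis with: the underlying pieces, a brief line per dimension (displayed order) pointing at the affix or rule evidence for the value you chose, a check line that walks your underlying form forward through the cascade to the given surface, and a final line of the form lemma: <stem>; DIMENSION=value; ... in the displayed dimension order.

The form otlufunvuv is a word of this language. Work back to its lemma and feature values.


underlying: otlufin-vu-v
ASPECT=un - signalled by the affix -vu
CASE=ra - signalled by the affix -v
check: otlufinvuv -> otlufunvuv
lemma: otlufin; ASPECT=un; CASE=ra


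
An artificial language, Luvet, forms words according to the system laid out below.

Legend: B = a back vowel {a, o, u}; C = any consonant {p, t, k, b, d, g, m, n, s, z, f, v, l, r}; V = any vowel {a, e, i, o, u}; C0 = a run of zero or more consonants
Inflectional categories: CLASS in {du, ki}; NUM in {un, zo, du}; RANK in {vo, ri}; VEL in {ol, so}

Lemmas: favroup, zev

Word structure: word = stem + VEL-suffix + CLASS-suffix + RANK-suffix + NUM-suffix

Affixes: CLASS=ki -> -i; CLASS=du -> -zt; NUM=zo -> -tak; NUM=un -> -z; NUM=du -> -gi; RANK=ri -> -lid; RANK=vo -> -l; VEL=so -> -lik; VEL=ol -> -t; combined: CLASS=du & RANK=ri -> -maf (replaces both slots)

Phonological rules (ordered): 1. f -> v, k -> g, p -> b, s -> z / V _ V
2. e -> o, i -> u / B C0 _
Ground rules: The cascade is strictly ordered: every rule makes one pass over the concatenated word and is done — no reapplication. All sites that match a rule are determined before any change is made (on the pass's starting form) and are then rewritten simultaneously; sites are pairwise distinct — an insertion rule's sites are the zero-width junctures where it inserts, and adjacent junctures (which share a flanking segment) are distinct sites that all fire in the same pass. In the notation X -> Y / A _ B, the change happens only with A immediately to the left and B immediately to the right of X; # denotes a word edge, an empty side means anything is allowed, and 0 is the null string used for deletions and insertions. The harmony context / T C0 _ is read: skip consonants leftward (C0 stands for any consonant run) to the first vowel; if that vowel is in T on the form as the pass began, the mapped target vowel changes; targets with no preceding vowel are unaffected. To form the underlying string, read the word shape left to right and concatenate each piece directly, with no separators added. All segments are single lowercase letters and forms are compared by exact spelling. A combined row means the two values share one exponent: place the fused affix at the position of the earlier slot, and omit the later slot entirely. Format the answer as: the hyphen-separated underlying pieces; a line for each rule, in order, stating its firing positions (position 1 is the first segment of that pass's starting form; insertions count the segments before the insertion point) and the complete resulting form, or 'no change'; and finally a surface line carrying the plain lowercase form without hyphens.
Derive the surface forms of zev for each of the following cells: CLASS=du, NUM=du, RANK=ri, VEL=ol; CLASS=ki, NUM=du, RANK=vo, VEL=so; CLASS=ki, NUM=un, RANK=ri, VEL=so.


cell CLASS=du, NUM=du, RANK=ri, VEL=ol:
underlying: zev-t-maf-gi
1. f -> v, k -> g, p -> b, s -> z / V _ V: no change
2. e -> o, i -> u / B C0 _: fires at position(s) 9: zevtmafgu
surface: zevtmafgu

cell CLASS=ki, NUM=du, RANK=vo, VEL=so:
underlying: zev-lik-i-l-gi
1. f -> v, k -> g, p -> b, s -> z / V _ V: fires at position(s) 6: zevligilgi
2. e -> o, i -> u / B C0 _: no change
surface: zevligilgi

cell CLASS=ki, NUM=un, RANK=ri, VEL=so:
underlying: zev-lik-i-lid-z
1. f -> v, k -> g, p -> b, s -> z / V _ V: fires at position(s) 6: zevligilidz
2. e -> o, i -> u / B C0 _: no change
surface: zevligilidz


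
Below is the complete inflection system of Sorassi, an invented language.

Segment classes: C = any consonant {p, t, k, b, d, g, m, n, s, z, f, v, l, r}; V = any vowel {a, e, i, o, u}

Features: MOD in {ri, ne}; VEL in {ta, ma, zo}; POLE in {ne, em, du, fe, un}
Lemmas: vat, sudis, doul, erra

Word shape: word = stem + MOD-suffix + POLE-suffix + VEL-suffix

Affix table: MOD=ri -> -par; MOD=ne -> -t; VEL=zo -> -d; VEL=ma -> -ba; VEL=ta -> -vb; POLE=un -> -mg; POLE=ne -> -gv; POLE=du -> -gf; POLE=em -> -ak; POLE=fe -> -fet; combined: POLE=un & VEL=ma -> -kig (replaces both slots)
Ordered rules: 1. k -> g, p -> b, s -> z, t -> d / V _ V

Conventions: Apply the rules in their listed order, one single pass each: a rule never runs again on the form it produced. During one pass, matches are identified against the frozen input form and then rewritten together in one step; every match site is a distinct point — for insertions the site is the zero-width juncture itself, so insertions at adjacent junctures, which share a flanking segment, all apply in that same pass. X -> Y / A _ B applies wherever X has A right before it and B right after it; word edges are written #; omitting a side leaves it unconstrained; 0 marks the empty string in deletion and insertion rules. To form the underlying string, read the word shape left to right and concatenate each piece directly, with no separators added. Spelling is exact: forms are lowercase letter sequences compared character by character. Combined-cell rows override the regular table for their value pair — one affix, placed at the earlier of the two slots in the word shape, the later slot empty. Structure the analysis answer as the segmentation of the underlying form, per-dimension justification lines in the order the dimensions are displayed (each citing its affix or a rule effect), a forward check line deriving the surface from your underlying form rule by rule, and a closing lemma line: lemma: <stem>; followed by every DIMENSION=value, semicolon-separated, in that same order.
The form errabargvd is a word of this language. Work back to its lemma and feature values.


underlying: erra-par-gv-d
MOD=ri - signalled by the affix -par
VEL=zo - signalled by the affix -d
POLE=ne - signalled by the affix -gv
check: errapargvd -> errabargvd
lemma: erra; MOD=ri; VEL=zo; POLE=ne


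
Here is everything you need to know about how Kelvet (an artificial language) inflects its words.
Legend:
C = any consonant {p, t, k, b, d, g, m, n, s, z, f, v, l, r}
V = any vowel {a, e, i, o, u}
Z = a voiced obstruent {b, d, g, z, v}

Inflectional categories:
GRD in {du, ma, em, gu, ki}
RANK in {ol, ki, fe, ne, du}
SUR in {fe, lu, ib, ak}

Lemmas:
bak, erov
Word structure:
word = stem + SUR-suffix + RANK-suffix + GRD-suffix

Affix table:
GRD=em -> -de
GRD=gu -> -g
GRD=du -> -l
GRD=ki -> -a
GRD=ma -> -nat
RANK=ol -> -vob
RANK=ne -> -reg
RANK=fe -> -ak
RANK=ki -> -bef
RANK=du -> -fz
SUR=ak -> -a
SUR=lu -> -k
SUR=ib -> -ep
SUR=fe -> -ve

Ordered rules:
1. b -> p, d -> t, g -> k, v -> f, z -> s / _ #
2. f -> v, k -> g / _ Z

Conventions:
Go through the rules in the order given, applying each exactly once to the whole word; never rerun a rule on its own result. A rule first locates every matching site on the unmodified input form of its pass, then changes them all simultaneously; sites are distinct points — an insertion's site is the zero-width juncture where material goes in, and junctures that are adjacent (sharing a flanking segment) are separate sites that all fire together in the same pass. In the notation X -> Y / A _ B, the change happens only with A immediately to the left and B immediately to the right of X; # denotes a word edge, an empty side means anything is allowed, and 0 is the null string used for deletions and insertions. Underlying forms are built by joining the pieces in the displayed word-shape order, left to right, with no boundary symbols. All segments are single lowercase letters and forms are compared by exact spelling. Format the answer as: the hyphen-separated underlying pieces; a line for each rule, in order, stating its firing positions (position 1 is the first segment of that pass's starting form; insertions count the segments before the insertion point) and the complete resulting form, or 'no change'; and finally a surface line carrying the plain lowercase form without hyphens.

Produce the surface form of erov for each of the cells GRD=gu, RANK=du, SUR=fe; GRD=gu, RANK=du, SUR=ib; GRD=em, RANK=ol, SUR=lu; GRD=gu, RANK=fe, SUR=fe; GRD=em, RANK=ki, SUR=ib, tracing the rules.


cell GRD=gu, RANK=du, SUR=fe:
underlying: erov-ve-fz-g
1. b -> p, d -> t, g -> k, v -> f, z -> s / _ #: fires at position(s) 9: erovvefzk
2. f -> v, k -> g / _ Z: fires at position(s) 7: erovvevzk
surface: erovvevzk

cell GRD=gu, RANK=du, SUR=ib:
underlying: erov-ep-fz-g
1. b -> p, d -> t, g -> k, v -> f, z -> s / _ #: fires at position(s) 9: erovepfzk
2. f -> v, k -> g / _ Z: fires at position(s) 7: erovepvzk
surface: erovepvzk

cell GRD=em, RANK=ol, SUR=lu:
underlying: erov-k-vob-de
1. b -> p, d -> t, g -> k, v -> f, z -> s / _ #: no change
2. f -> v, k -> g / _ Z: fires at position(s) 5: erovgvobde
surface: erovgvobde

cell GRD=gu, RANK=fe, SUR=fe:
underlying: erov-ve-ak-g
1. b -> p, d -> t, g -> k, v -> f, z -> s / _ #: fires at position(s) 9: erovveakk
2. f -> v, k -> g / _ Z: no change
surface: erovveakk

cell GRD=em, RANK=ki, SUR=ib:
underlying: erov-ep-bef-de
1. b -> p, d -> t, g -> k, v -> f, z -> s / _ #: no change
2. f -> v, k -> g / _ Z: fires at position(s) 9: erovepbevde
surface: erovepbevde


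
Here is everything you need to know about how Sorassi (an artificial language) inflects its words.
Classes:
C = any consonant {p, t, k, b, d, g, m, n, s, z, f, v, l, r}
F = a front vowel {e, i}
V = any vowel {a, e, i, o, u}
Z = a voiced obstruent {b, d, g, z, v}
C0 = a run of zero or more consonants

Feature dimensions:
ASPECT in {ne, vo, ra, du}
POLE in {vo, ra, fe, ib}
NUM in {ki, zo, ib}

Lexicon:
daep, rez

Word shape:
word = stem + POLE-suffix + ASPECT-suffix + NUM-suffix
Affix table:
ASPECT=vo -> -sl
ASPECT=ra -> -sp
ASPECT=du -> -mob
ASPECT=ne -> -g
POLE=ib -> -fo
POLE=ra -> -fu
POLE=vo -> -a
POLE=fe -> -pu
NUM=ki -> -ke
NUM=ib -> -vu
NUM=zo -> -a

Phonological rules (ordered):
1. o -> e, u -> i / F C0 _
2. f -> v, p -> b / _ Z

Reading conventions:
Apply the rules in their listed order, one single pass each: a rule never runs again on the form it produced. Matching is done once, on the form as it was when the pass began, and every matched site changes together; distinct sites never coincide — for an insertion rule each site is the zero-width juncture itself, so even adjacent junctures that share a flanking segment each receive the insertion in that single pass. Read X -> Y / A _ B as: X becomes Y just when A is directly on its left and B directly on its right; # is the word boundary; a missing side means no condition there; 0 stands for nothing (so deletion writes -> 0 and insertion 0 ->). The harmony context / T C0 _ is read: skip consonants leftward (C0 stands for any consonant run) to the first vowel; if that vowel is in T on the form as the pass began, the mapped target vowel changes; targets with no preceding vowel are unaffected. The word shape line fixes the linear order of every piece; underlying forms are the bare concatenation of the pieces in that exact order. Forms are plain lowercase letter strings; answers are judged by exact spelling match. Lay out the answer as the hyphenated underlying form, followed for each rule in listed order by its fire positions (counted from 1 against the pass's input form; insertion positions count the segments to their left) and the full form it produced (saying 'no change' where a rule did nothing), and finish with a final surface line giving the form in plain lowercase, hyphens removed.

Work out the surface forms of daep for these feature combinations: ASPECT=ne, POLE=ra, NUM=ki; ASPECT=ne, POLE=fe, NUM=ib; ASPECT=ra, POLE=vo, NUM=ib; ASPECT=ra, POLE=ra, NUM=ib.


cell ASPECT=ne, POLE=ra, NUM=ki:
underlying: daep-fu-g-ke
1. o -> e, u -> i / F C0 _: fires at position(s) 6: daepfigke
2. f -> v, p -> b / _ Z: no change
surface: daepfigke

cell ASPECT=ne, POLE=fe, NUM=ib:
underlying: daep-pu-g-vu
1. o -> e, u -> i / F C0 _: fires at position(s) 6: daeppigvu
2. f -> v, p -> b / _ Z: no change
surface: daeppigvu

cell ASPECT=ra, POLE=vo, NUM=ib:
underlying: daep-a-sp-vu
1. o -> e, u -> i / F C0 _: no change
2. f -> v, p -> b / _ Z: fires at position(s) 7: daepasbvu
surface: daepasbvu

cell ASPECT=ra, POLE=ra, NUM=ib:
underlying: daep-fu-sp-vu
1. o -> e, u -> i / F C0 _: fires at position(s) 6: daepfispvu
2. f -> v, p -> b / _ Z: fires at position(s) 8: daepfisbvu
surface: daepfisbvu


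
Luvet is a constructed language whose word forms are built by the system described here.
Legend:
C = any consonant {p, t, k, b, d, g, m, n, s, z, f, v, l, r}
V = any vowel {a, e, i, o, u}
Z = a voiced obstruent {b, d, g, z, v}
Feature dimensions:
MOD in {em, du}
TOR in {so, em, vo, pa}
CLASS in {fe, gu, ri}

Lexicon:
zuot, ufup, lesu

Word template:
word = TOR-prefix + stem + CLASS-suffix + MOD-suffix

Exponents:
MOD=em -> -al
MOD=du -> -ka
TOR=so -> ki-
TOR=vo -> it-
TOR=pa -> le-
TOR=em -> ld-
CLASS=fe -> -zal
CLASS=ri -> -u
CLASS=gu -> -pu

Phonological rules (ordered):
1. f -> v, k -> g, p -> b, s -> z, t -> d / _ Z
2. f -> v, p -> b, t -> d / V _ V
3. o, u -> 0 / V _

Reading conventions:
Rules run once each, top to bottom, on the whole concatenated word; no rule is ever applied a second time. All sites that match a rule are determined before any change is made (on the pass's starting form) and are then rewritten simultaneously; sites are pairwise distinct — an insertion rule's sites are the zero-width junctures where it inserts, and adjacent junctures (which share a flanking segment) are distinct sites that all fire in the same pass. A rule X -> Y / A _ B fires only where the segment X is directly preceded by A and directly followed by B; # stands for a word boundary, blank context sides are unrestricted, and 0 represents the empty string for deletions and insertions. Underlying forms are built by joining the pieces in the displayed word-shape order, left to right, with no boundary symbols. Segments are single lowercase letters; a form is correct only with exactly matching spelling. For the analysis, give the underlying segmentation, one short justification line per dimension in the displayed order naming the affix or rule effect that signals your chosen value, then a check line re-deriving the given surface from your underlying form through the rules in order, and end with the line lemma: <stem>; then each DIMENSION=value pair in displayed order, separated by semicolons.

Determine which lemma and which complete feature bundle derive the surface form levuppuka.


underlying: le-ufup-pu-ka
MOD=du - signalled by the affix -ka
TOR=pa - signalled by the affix le-
CLASS=gu - signalled by the affix -pu
check: leufuppuka -> leufuppuka -> leuvuppuka -> levuppuka
lemma: ufup; MOD=du; TOR=pa; CLASS=gu


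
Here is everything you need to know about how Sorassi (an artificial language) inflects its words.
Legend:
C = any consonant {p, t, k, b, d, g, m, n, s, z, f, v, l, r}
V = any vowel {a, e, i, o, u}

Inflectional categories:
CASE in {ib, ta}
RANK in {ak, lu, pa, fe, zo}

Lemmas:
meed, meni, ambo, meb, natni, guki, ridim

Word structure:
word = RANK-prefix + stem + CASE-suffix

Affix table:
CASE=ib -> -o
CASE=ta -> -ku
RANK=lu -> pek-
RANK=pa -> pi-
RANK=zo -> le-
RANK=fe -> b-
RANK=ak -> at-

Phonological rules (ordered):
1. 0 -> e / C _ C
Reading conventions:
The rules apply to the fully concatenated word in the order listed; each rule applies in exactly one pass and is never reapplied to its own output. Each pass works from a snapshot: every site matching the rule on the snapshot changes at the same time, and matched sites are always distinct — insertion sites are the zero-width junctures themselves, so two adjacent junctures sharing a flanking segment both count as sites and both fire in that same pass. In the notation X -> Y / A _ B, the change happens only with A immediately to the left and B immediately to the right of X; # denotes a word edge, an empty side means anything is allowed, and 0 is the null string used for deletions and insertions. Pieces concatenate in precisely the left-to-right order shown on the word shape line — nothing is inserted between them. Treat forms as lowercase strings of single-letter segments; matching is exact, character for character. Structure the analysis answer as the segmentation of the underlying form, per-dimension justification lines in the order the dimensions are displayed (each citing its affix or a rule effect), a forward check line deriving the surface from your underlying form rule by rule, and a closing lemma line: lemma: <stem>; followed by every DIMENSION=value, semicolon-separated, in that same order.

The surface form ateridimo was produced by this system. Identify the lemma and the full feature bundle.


underlying: at-ridim-o
CASE=ib - signalled by the affix -o
RANK=ak - signalled by the affix at-
check: atridimo -> ateridimo
lemma: ridim; CASE=ib; RANK=ak


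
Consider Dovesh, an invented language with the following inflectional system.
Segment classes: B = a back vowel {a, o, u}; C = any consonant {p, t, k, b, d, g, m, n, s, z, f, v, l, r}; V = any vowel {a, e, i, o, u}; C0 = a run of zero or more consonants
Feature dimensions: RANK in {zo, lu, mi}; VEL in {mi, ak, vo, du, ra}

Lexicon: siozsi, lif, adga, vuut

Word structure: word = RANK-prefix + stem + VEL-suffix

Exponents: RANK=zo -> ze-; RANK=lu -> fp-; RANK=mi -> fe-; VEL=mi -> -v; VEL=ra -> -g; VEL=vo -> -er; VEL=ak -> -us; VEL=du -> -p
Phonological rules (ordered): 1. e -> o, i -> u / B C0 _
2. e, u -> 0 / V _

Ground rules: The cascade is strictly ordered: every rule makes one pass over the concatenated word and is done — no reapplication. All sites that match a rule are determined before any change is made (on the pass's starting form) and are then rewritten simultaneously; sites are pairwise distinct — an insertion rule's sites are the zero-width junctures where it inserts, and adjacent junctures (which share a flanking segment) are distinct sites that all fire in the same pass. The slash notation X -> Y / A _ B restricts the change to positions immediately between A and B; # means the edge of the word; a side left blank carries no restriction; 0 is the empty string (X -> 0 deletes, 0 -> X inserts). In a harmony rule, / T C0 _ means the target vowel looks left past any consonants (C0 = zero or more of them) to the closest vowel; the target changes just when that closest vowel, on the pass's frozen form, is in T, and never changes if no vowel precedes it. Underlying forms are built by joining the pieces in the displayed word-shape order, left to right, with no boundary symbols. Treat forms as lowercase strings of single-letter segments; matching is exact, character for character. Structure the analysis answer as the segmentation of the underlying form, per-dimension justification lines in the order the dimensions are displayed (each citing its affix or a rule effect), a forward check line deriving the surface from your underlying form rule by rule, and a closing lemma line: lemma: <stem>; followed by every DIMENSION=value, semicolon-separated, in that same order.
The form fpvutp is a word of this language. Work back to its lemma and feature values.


underlying: fp-vuut-p
RANK=lu - signalled by the affix fp-
VEL=du - signalled by the affix -p
check: fpvuutp -> fpvuutp -> fpvutp
lemma: vuut; RANK=lu; VEL=du


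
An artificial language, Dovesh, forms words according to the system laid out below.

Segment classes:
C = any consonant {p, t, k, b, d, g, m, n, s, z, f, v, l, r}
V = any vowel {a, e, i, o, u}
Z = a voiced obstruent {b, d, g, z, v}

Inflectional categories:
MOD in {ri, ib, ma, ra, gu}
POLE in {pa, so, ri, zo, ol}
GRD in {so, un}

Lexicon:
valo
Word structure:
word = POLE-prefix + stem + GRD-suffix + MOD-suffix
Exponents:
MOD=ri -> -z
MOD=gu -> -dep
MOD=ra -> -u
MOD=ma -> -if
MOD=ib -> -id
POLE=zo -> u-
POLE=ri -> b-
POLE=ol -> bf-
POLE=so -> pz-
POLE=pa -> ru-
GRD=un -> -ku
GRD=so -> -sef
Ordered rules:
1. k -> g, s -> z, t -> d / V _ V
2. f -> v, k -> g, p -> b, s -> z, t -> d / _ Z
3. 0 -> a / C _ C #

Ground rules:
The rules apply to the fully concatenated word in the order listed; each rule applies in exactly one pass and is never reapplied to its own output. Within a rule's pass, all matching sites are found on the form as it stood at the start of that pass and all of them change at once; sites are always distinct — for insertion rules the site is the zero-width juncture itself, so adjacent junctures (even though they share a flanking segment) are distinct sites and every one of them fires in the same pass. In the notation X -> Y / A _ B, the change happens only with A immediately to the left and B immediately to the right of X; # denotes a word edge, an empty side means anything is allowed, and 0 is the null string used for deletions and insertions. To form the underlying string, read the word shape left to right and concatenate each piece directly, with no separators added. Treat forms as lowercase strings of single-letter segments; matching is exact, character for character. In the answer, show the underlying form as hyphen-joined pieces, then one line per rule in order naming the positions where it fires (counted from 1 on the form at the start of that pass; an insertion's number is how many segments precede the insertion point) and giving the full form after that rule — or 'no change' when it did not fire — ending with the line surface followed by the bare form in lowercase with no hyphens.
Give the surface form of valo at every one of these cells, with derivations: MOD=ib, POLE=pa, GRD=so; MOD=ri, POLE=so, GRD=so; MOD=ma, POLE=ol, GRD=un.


cell MOD=ib, POLE=pa, GRD=so:
underlying: ru-valo-sef-id
1. k -> g, s -> z, t -> d / V _ V: fires at position(s) 7: ruvalozefid
2. f -> v, k -> g, p -> b, s -> z, t -> d / _ Z: no change
3. 0 -> a / C _ C #: no change
surface: ruvalozefid

cell MOD=ri, POLE=so, GRD=so:
underlying: pz-valo-sef-z
1. k -> g, s -> z, t -> d / V _ V: fires at position(s) 7: pzvalozefz
2. f -> v, k -> g, p -> b, s -> z, t -> d / _ Z: fires at position(s) 1, 9: bzvalozevz
3. 0 -> a / C _ C #: inserts after position(s) 9: bzvalozevaz
surface: bzvalozevaz

cell MOD=ma, POLE=ol, GRD=un:
underlying: bf-valo-ku-if
1. k -> g, s -> z, t -> d / V _ V: fires at position(s) 7: bfvaloguif
2. f -> v, k -> g, p -> b, s -> z, t -> d / _ Z: fires at position(s) 2: bvvaloguif
3. 0 -> a / C _ C #: no change
surface: bvvaloguif


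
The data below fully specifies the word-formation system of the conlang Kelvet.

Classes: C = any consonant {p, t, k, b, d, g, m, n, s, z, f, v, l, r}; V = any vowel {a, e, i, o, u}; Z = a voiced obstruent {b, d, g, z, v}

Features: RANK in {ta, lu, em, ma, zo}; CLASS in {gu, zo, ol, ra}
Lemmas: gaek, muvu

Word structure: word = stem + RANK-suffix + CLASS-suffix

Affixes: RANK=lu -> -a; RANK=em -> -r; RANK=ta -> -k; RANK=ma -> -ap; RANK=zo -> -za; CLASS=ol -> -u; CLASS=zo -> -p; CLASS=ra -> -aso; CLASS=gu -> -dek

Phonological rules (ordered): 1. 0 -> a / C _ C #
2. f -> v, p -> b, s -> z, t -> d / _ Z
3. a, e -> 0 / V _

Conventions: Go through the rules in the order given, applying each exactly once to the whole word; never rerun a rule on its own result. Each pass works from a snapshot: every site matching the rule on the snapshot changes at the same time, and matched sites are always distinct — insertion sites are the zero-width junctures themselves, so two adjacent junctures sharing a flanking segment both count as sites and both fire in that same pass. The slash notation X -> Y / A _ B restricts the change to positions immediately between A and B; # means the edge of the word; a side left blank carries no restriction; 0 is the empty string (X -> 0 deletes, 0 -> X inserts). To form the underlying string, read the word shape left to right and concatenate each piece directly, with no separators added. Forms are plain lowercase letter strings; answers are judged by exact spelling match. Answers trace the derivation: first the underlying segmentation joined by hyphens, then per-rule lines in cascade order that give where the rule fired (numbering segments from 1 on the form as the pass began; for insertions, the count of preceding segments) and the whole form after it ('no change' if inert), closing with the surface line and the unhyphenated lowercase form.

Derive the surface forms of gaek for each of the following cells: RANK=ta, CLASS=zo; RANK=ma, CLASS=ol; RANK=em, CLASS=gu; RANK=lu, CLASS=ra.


cell RANK=ta, CLASS=zo:
underlying: gaek-k-p
1. 0 -> a / C _ C #: inserts after position(s) 5: gaekkap
2. f -> v, p -> b, s -> z, t -> d / _ Z: no change
3. a, e -> 0 / V _: fires at position(s) 3: gakkap
surface: gakkap

cell RANK=ma, CLASS=ol:
underlying: gaek-ap-u
1. 0 -> a / C _ C #: no change
2. f -> v, p -> b, s -> z, t -> d / _ Z: no change
3. a, e -> 0 / V _: fires at position(s) 3: gakapu
surface: gakapu

cell RANK=em, CLASS=gu:
underlying: gaek-r-dek
1. 0 -> a / C _ C #: no change
2. f -> v, p -> b, s -> z, t -> d / _ Z: no change
3. a, e -> 0 / V _: fires at position(s) 3: gakrdek
surface: gakrdek

cell RANK=lu, CLASS=ra:
underlying: gaek-a-aso
1. 0 -> a / C _ C #: no change
2. f -> v, p -> b, s -> z, t -> d / _ Z: no change
3. a, e -> 0 / V _: fires at position(s) 3, 6: gakaso
surface: gakaso


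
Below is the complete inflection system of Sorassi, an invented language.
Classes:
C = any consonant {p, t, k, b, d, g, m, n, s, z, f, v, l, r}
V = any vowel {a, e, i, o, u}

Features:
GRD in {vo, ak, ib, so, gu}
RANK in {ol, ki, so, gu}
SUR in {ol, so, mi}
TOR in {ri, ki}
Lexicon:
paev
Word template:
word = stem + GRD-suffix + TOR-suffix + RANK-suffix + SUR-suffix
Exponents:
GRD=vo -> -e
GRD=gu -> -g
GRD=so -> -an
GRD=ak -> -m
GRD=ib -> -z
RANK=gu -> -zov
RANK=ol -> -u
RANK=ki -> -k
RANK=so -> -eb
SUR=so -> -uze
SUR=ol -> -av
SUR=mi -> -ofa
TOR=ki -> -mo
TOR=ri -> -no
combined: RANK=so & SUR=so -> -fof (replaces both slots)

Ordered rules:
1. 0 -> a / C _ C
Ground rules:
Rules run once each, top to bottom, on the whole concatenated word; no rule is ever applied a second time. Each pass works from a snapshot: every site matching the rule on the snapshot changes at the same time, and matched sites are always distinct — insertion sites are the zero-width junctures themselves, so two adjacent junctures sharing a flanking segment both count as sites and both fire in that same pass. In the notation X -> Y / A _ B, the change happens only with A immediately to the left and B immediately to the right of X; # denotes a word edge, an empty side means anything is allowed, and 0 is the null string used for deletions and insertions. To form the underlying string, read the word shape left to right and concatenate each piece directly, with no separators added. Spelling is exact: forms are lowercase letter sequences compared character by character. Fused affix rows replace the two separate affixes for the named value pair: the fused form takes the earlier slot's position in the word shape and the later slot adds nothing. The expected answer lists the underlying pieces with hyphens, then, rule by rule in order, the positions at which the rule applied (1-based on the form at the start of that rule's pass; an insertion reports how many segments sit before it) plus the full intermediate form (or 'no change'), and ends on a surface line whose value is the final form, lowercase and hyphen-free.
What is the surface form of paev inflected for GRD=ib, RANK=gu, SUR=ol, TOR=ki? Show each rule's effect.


underlying: paev-z-mo-zov-av
1. 0 -> a / C _ C: inserts after position(s) 4, 5: paevazamozovav
surface: paevazamozovav
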